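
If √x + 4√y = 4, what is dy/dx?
Apply d/dx to both sides, remembering that y depends on x. Each occurrence of y therefore brings in a y' = dy/dx via the chain rule.

With F(x, y) equal to the left-hand side minus the right, differentiate F term by term:
  d/dx[√(x)] = 1/(2√(x))
  d/dx[4√(y)] = 2·y'/√(y)
  d/dx[-4] = 0
Adding these up, d/dx[F] = 0 becomes
  (1/(2√(x))) + (2/√(y))·y' = 0,
so isolating y',
  dy/dx = -(1/(2√(x)))/(2/√(y)) = -√(y)/(4√(x))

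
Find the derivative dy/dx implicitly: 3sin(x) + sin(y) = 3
Apply d/dx to both sides, remembering that y depends on x. Each occurrence of y therefore brings in a y' = dy/dx via the chain rule.

With F(x, y) equal to the left-hand side minus the right, differentiate F term by term:
  d/dx[3sin(x)] = 3cos(x)
  d/dx[sin(y)] = y'·cos(y)
  d/dx[-3] = 0
Adding these up, d/dx[F] = 0 becomes
  (3cos(x)) + (cos(y))·y' = 0,
so isolating y',
  dy/dx = -(3cos(x))/(cos(y)) = -3cos(x)/cos(y)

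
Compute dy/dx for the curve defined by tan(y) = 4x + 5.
Apply d/dx to both sides, remembering that y depends on x. Each occurrence of y therefore brings in a y' = dy/dx via the chain rule.

With F(x, y) equal to the left-hand side minus the right, differentiate F term by term:
  d/dx[-4x] = -4
  d/dx[tan(y)] = y'(tan(y)^2 + 1)
  d/dx[-5] = 0
Adding these up, d/dx[F] = 0 becomes
  (-4) + (tan(y)^2 + 1)·y' = 0,
so isolating y',
  dy/dx = -(-4)/(tan(y)^2 + 1) = 4cos(y)^2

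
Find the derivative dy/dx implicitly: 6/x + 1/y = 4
Apply d/dx to both sides, remembering that y depends on x. Each occurrence of y therefore brings in a y' = dy/dx via the chain rule.

With F(x, y) equal to the left-hand side minus the right, differentiate F term by term:
  d/dx[1/y] = -y'/y^2
  d/dx[6/x] = -6/x^2
  d/dx[-4] = 0
Adding these up, d/dx[F] = 0 becomes
  (-6/x^2) + (-1/y^2)·y' = 0,
so isolating y',
  dy/dx = -(-6/x^2)/(-1/y^2) = -6y^2/x^2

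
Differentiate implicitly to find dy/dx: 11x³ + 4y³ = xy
Differentiate the relation implicitly: treat y = y(x) and apply the chain rule, so every y-derivative picks up a y' = dy/dx factor.

With everything moved to the left-hand side, differentiate term by term:
  d/dx[11x^3] = 33x^2
  d/dx[-xy] = -x·y' - y
  d/dx[4y^3] = 12y^2·y'

Separating the contributions that come from x directly and those that come through y:
  without y':      33x^2 - y
  multiplying y':  -x + 12y^2

so (33x^2 - y) + (-x + 12y^2)·y' = 0, and therefore
  dy/dx = -(33x^2 - y)/(-x + 12y^2) = (33x^2 - y)/(x - 12y^2)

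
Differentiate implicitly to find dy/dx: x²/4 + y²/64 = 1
Differentiate both sides with respect to x, treating y as y(x). By the chain rule, any term containing y contributes a factor of y' = dy/dx when we differentiate it.

Move every term to one side and write the relation as F(x, y) = 0. Term by term,
  d/dx[x^2/4] = x/2
  d/dx[y^2/64] = y·y'/32
  d/dx[-1] = 0

The pieces without y' make up ∂F/∂x and the coefficient of y' is ∂F/∂y:
  ∂F/∂x = x/2,
  ∂F/∂y = y/32.

Since d/dx[F] = ∂F/∂x + (∂F/∂y)·y' = 0, solve for y':
  (∂F/∂y)·y' = -∂F/∂x
  dy/dx = -(∂F/∂x)/(∂F/∂y) = -(x/2)/(y/32) = -16x/y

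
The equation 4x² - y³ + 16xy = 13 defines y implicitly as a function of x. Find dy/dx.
Take d/dx of both sides. Since y is implicitly a function of x, the chain rule attaches a y' = dy/dx factor whenever we differentiate through y.

Set F(x, y) = (left side) − (right side), so the curve is F = 0. Differentiating each term of F:
  d/dx[4x^2] = 8x
  d/dx[16xy] = 16x·y' + 16y
  d/dx[-y^3] = -3y^2·y'
  d/dx[-13] = 0

Collecting, the y'-free part is the partial derivative in x and the y' coefficient is the partial derivative in y:
  ∂F/∂x = 8x + 16y
  ∂F/∂y = 16x - 3y^2

so d/dx[F(x, y(x))] = ∂F/∂x + (∂F/∂y)·y' = 0. Rearranging,
  dy/dx = -(∂F/∂x)/(∂F/∂y) = -(8x + 16y)/(16x - 3y^2) = 8(-x - 2y)/(16x - 3y^2)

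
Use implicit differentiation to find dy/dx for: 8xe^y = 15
Differentiate the relation implicitly: treat y = y(x) and apply the chain rule, so every y-derivative picks up a y' = dy/dx factor.

With everything moved to the left-hand side, differentiate term by term:
  d/dx[8x·e^(y)] = 8x·y'·e^(y) + 8e^(y)
  d/dx[-15] = 0

Separating the contributions that come from x directly and those that come through y:
  without y':      8e^(y)
  multiplying y':  8x·e^(y)

so (8e^(y)) + (8x·e^(y))·y' = 0, and therefore
  dy/dx = -(8e^(y))/(8x·e^(y)) = -1/x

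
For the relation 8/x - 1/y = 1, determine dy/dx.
Differentiate the relation implicitly: treat y = y(x) and apply the chain rule, so every y-derivative picks up a y' = dy/dx factor.

With everything moved to the left-hand side, differentiate term by term:
  d/dx[-1/y] = y'/y^2
  d/dx[8/x] = -8/x^2
  d/dx[-1] = 0

Separating the contributions that come from x directly and those that come through y:
  without y':      -8/x^2
  multiplying y':  y^(-2)

so (-8/x^2) + (y^(-2))·y' = 0, and therefore
  dy/dx = -(-8/x^2)/(y^(-2)) = 8y^2/x^2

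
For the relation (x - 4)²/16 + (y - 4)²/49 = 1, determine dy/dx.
Apply d/dx to both sides, remembering that y depends on x. Each occurrence of y therefore brings in a y' = dy/dx via the chain rule.

With F(x, y) equal to the left-hand side minus the right, differentiate F term by term:
  d/dx[(x - 4)^2/16] = x/8 - 1/2
  d/dx[(y - 4)^2/49] = 2·y'(y - 4)/49
  d/dx[-1] = 0
Adding these up, d/dx[F] = 0 becomes
  (x/8 - 1/2) + (2y/49 - 8/49)·y' = 0,
so isolating y',
  dy/dx = -(x/8 - 1/2)/(2y/49 - 8/49)
        = -((x - 4)/8)/(2(y - 4)/49) = 49(4 - x)/(16(y - 4))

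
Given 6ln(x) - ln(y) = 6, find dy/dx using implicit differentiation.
Take d/dx of both sides. Since y is implicitly a function of x, the chain rule attaches a y' = dy/dx factor whenever we differentiate through y.

Set F(x, y) = (left side) − (right side), so the curve is F = 0. Differentiating each term of F:
  d/dx[6ln(x)] = 6/x
  d/dx[-ln(y)] = -y'/y
  d/dx[-6] = 0

Collecting, the y'-free part is the partial derivative in x and the y' coefficient is the partial derivative in y:
  ∂F/∂x = 6/x
  ∂F/∂y = -1/y

so d/dx[F(x, y(x))] = ∂F/∂x + (∂F/∂y)·y' = 0. Rearranging,
  dy/dx = -(∂F/∂x)/(∂F/∂y) = -(6/x)/(-1/y) = 6y/x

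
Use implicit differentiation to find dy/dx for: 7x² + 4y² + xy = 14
Differentiate both sides with respect to x, treating y as y(x). By the chain rule, any term containing y contributes a factor of y' = dy/dx when we differentiate it.

Move every term to one side and write the relation as F(x, y) = 0. Term by term,
  d/dx[7x^2] = 14x
  d/dx[xy] = x·y' + y
  d/dx[4y^2] = 8y·y'
  d/dx[-14] = 0

The pieces without y' make up ∂F/∂x and the coefficient of y' is ∂F/∂y:
  ∂F/∂x = 14x + y,
  ∂F/∂y = x + 8y.

Since d/dx[F] = ∂F/∂x + (∂F/∂y)·y' = 0, solve for y':
  (∂F/∂y)·y' = -∂F/∂x
  dy/dx = -(∂F/∂x)/(∂F/∂y) = -(14x + y)/(x + 8y) = (-14x - y)/(x + 8y)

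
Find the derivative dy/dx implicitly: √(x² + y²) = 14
Apply d/dx to both sides, remembering that y depends on x. Each occurrence of y therefore brings in a y' = dy/dx via the chain rule.

With F(x, y) equal to the left-hand side minus the right, differentiate F term by term:
  d/dx[√(x^2 + y^2)] = (x + y·y')/√(x^2 + y^2)
  d/dx[-14] = 0
Adding these up, d/dx[F] = 0 becomes
  (x/√(x^2 + y^2)) + (y/√(x^2 + y^2))·y' = 0,
so isolating y',
  dy/dx = -(x/√(x^2 + y^2))/(y/√(x^2 + y^2)) = -x/y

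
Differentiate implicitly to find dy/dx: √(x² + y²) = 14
Differentiate both sides with respect to x, treating y as y(x). By the chain rule, any term containing y contributes a factor of y' = dy/dx when we differentiate it.

Move every term to one side and write the relation as F(x, y) = 0. Term by term,
  d/dx[√(x^2 + y^2)] = (x + y·y')/√(x^2 + y^2)
  d/dx[-14] = 0

The pieces without y' make up ∂F/∂x and the coefficient of y' is ∂F/∂y:
  ∂F/∂x = x/√(x^2 + y^2),
  ∂F/∂y = y/√(x^2 + y^2).

Since d/dx[F] = ∂F/∂x + (∂F/∂y)·y' = 0, solve for y':
  (∂F/∂y)·y' = -∂F/∂x
  dy/dx = -(∂F/∂x)/(∂F/∂y) = -(x/√(x^2 + y^2))/(y/√(x^2 + y^2)) = -x/y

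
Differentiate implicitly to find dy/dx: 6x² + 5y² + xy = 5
Take d/dx of both sides. Since y is implicitly a function of x, the chain rule attaches a y' = dy/dx factor whenever we differentiate through y.

Set F(x, y) = (left side) − (right side), so the curve is F = 0. Differentiating each term of F:
  d/dx[6x^2] = 12x
  d/dx[xy] = x·y' + y
  d/dx[5y^2] = 10y·y'
  d/dx[-5] = 0

Collecting, the y'-free part is the partial derivative in x and the y' coefficient is the partial derivative in y:
  ∂F/∂x = 12x + y
  ∂F/∂y = x + 10y

so d/dx[F(x, y(x))] = ∂F/∂x + (∂F/∂y)·y' = 0. Rearranging,
  dy/dx = -(∂F/∂x)/(∂F/∂y) = -(12x + y)/(x + 10y) = (-12x - y)/(x + 10y)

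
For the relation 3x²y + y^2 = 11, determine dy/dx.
Differentiate the relation implicitly: treat y = y(x) and apply the chain rule, so every y-derivative picks up a y' = dy/dx factor.

With everything moved to the left-hand side, differentiate term by term:
  d/dx[3x^2y] = 3x^2·y' + 6xy
  d/dx[y^2] = 2y·y'
  d/dx[-11] = 0

Separating the contributions that come from x directly and those that come through y:
  without y':      6xy
  multiplying y':  3x^2 + 2y

so (6xy) + (3x^2 + 2y)·y' = 0, and therefore
  dy/dx = -(6xy)/(3x^2 + 2y) = -6xy/(3x^2 + 2y)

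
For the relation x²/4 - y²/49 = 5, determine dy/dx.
Take d/dx of both sides. Since y is implicitly a function of x, the chain rule attaches a y' = dy/dx factor whenever we differentiate through y.

Set F(x, y) = (left side) − (right side), so the curve is F = 0. Differentiating each term of F:
  d/dx[x^2/4] = x/2
  d/dx[-y^2/49] = -2y·y'/49
  d/dx[-5] = 0

Collecting, the y'-free part is the partial derivative in x and the y' coefficient is the partial derivative in y:
  ∂F/∂x = x/2
  ∂F/∂y = -2y/49

so d/dx[F(x, y(x))] = ∂F/∂x + (∂F/∂y)·y' = 0. Rearranging,
  dy/dx = -(∂F/∂x)/(∂F/∂y) = -(x/2)/(-2y/49) = 49x/(4y)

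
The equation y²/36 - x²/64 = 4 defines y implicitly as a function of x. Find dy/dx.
Differentiate the relation implicitly: treat y = y(x) and apply the chain rule, so every y-derivative picks up a y' = dy/dx factor.

With everything moved to the left-hand side, differentiate term by term:
  d/dx[-x^2/64] = -x/32
  d/dx[y^2/36] = y·y'/18
  d/dx[-4] = 0

Separating the contributions that come from x directly and those that come through y:
  without y':      -x/32
  multiplying y':  y/18

so (-x/32) + (y/18)·y' = 0, and therefore
  dy/dx = -(-x/32)/(y/18) = 9x/(16y)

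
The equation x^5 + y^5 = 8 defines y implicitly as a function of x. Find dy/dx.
Differentiate the relation implicitly: treat y = y(x) and apply the chain rule, so every y-derivative picks up a y' = dy/dx factor.

With everything moved to the left-hand side, differentiate term by term:
  d/dx[x^5] = 5x^4
  d/dx[y^5] = 5y^4·y'
  d/dx[-8] = 0

Separating the contributions that come from x directly and those that come through y:
  without y':      5x^4
  multiplying y':  5y^4

so (5x^4) + (5y^4)·y' = 0, and therefore
  dy/dx = -(5x^4)/(5y^4) = -x^4/y^4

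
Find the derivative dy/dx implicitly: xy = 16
Take d/dx of both sides. Since y is implicitly a function of x, the chain rule attaches a y' = dy/dx factor whenever we differentiate through y.

Set F(x, y) = (left side) − (right side), so the curve is F = 0. Differentiating each term of F:
  d/dx[xy] = x·y' + y
  d/dx[-16] = 0

Collecting, the y'-free part is the partial derivative in x and the y' coefficient is the partial derivative in y:
  ∂F/∂x = y
  ∂F/∂y = x

so d/dx[F(x, y(x))] = ∂F/∂x + (∂F/∂y)·y' = 0. Rearranging,
  dy/dx = -(∂F/∂x)/(∂F/∂y) = -(y)/(x) = -y/x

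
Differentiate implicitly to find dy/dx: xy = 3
Apply d/dx to both sides, remembering that y depends on x. Each occurrence of y therefore brings in a y' = dy/dx via the chain rule.

With F(x, y) equal to the left-hand side minus the right, differentiate F term by term:
  d/dx[xy] = x·y' + y
  d/dx[-3] = 0
Adding these up, d/dx[F] = 0 becomes
  (y) + (x)·y' = 0,
so isolating y',
  dy/dx = -(y)/(x) = -y/x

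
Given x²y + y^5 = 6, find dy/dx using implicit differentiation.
Differentiate the relation implicitly: treat y = y(x) and apply the chain rule, so every y-derivative picks up a y' = dy/dx factor.

With everything moved to the left-hand side, differentiate term by term:
  d/dx[x^2y] = x^2·y' + 2xy
  d/dx[y^5] = 5y^4·y'
  d/dx[-6] = 0

Separating the contributions that come from x directly and those that come through y:
  without y':      2xy
  multiplying y':  x^2 + 5y^4

so (2xy) + (x^2 + 5y^4)·y' = 0, and therefore
  dy/dx = -(2xy)/(x^2 + 5y^4) = -2xy/(x^2 + 5y^4)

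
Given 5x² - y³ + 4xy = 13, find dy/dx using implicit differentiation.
Apply d/dx to both sides, remembering that y depends on x. Each occurrence of y therefore brings in a y' = dy/dx via the chain rule.

With F(x, y) equal to the left-hand side minus the right, differentiate F term by term:
  d/dx[5x^2] = 10x
  d/dx[4xy] = 4x·y' + 4y
  d/dx[-y^3] = -3y^2·y'
  d/dx[-13] = 0
Adding these up, d/dx[F] = 0 becomes
  (10x + 4y) + (4x - 3y^2)·y' = 0,
so isolating y',
  dy/dx = -(10x + 4y)/(4x - 3y^2) = 2(-5x - 2y)/(4x - 3y^2)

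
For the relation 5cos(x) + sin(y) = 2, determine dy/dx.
Apply d/dx to both sides, remembering that y depends on x. Each occurrence of y therefore brings in a y' = dy/dx via the chain rule.

With F(x, y) equal to the left-hand side minus the right, differentiate F term by term:
  d/dx[sin(y)] = y'·cos(y)
  d/dx[5cos(x)] = -5sin(x)
  d/dx[-2] = 0
Adding these up, d/dx[F] = 0 becomes
  (-5sin(x)) + (cos(y))·y' = 0,
so isolating y',
  dy/dx = -(-5sin(x))/(cos(y)) = 5sin(x)/cos(y)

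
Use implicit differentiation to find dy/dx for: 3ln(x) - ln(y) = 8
Take d/dx of both sides. Since y is implicitly a function of x, the chain rule attaches a y' = dy/dx factor whenever we differentiate through y.

Set F(x, y) = (left side) − (right side), so the curve is F = 0. Differentiating each term of F:
  d/dx[3ln(x)] = 3/x
  d/dx[-ln(y)] = -y'/y
  d/dx[-8] = 0

Collecting, the y'-free part is the partial derivative in x and the y' coefficient is the partial derivative in y:
  ∂F/∂x = 3/x
  ∂F/∂y = -1/y

so d/dx[F(x, y(x))] = ∂F/∂x + (∂F/∂y)·y' = 0. Rearranging,
  dy/dx = -(∂F/∂x)/(∂F/∂y) = -(3/x)/(-1/y) = 3y/x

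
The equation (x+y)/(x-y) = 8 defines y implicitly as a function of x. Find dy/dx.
Take d/dx of both sides. Since y is implicitly a function of x, the chain rule attaches a y' = dy/dx factor whenever we differentiate through y.

Set F(x, y) = (left side) − (right side), so the curve is F = 0. Differentiating each term of F:
  d/dx[(x + y)/(x - y)] = (y' + 1)/(x - y) + (x + y)(y' - 1)/(x - y)^2
  d/dx[-8] = 0

Collecting, the y'-free part is the partial derivative in x and the y' coefficient is the partial derivative in y:
  ∂F/∂x = 1/(x - y) - (x + y)/(x - y)^2
  ∂F/∂y = 1/(x - y) + (x + y)/(x - y)^2

so d/dx[F(x, y(x))] = ∂F/∂x + (∂F/∂y)·y' = 0. Rearranging,
  dy/dx = -(∂F/∂x)/(∂F/∂y) = -(1/(x - y) - (x + y)/(x - y)^2)/(1/(x - y) + (x + y)/(x - y)^2)
        = -(-2y/(x - y)^2)/(2x/(x - y)^2) = y/x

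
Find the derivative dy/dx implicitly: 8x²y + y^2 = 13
Take d/dx of both sides. Since y is implicitly a function of x, the chain rule attaches a y' = dy/dx factor whenever we differentiate through y.

Set F(x, y) = (left side) − (right side), so the curve is F = 0. Differentiating each term of F:
  d/dx[8x^2y] = 8x^2·y' + 16xy
  d/dx[y^2] = 2y·y'
  d/dx[-13] = 0

Collecting, the y'-free part is the partial derivative in x and the y' coefficient is the partial derivative in y:
  ∂F/∂x = 16xy
  ∂F/∂y = 8x^2 + 2y

so d/dx[F(x, y(x))] = ∂F/∂x + (∂F/∂y)·y' = 0. Rearranging,
  dy/dx = -(∂F/∂x)/(∂F/∂y) = -(16xy)/(8x^2 + 2y) = -8xy/(4x^2 + y)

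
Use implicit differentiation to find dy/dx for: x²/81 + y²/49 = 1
Differentiate both sides with respect to x, treating y as y(x). By the chain rule, any term containing y contributes a factor of y' = dy/dx when we differentiate it.

Move every term to one side and write the relation as F(x, y) = 0. Term by term,
  d/dx[x^2/81] = 2x/81
  d/dx[y^2/49] = 2y·y'/49
  d/dx[-1] = 0

The pieces without y' make up ∂F/∂x and the coefficient of y' is ∂F/∂y:
  ∂F/∂x = 2x/81,
  ∂F/∂y = 2y/49.

Since d/dx[F] = ∂F/∂x + (∂F/∂y)·y' = 0, solve for y':
  (∂F/∂y)·y' = -∂F/∂x
  dy/dx = -(∂F/∂x)/(∂F/∂y) = -(2x/81)/(2y/49) = -49x/(81y)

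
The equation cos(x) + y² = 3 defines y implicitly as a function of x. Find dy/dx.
Apply d/dx to both sides, remembering that y depends on x. Each occurrence of y therefore brings in a y' = dy/dx via the chain rule.

With F(x, y) equal to the left-hand side minus the right, differentiate F term by term:
  d/dx[y^2] = 2y·y'
  d/dx[cos(x)] = -sin(x)
  d/dx[-3] = 0
Adding these up, d/dx[F] = 0 becomes
  (-sin(x)) + (2y)·y' = 0,
so isolating y',
  dy/dx = -(-sin(x))/(2y) = sin(x)/(2y)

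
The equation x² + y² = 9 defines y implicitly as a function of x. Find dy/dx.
Differentiate both sides with respect to x, treating y as y(x). By the chain rule, any term containing y contributes a factor of y' = dy/dx when we differentiate it.

Move every term to one side and write the relation as F(x, y) = 0. Term by term,
  d/dx[x^2] = 2x
  d/dx[y^2] = 2y·y'
  d/dx[-9] = 0

The pieces without y' make up ∂F/∂x and the coefficient of y' is ∂F/∂y:
  ∂F/∂x = 2x,
  ∂F/∂y = 2y.

Since d/dx[F] = ∂F/∂x + (∂F/∂y)·y' = 0, solve for y':
  (∂F/∂y)·y' = -∂F/∂x
  dy/dx = -(∂F/∂x)/(∂F/∂y) = -(2x)/(2y) = -x/y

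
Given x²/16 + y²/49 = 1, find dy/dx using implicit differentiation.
Take d/dx of both sides. Since y is implicitly a function of x, the chain rule attaches a y' = dy/dx factor whenever we differentiate through y.

Set F(x, y) = (left side) − (right side), so the curve is F = 0. Differentiating each term of F:
  d/dx[x^2/16] = x/8
  d/dx[y^2/49] = 2y·y'/49
  d/dx[-1] = 0

Collecting, the y'-free part is the partial derivative in x and the y' coefficient is the partial derivative in y:
  ∂F/∂x = x/8
  ∂F/∂y = 2y/49

so d/dx[F(x, y(x))] = ∂F/∂x + (∂F/∂y)·y' = 0. Rearranging,
  dy/dx = -(∂F/∂x)/(∂F/∂y) = -(x/8)/(2y/49) = -49x/(16y)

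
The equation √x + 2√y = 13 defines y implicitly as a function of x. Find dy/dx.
Differentiate both sides with respect to x, treating y as y(x). By the chain rule, any term containing y contributes a factor of y' = dy/dx when we differentiate it.

Move every term to one side and write the relation as F(x, y) = 0. Term by term,
  d/dx[√(x)] = 1/(2√(x))
  d/dx[2√(y)] = y'/√(y)
  d/dx[-13] = 0

The pieces without y' make up ∂F/∂x and the coefficient of y' is ∂F/∂y:
  ∂F/∂x = 1/(2√(x)),
  ∂F/∂y = 1/√(y).

Since d/dx[F] = ∂F/∂x + (∂F/∂y)·y' = 0, solve for y':
  (∂F/∂y)·y' = -∂F/∂x
  dy/dx = -(∂F/∂x)/(∂F/∂y) = -(1/(2√(x)))/(1/√(y)) = -√(y)/(2√(x))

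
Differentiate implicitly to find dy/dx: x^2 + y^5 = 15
Apply d/dx to both sides, remembering that y depends on x. Each occurrence of y therefore brings in a y' = dy/dx via the chain rule.

With F(x, y) equal to the left-hand side minus the right, differentiate F term by term:
  d/dx[x^2] = 2x
  d/dx[y^5] = 5y^4·y'
  d/dx[-15] = 0
Adding these up, d/dx[F] = 0 becomes
  (2x) + (5y^4)·y' = 0,
so isolating y',
  dy/dx = -(2x)/(5y^4) = -2x/(5y^4)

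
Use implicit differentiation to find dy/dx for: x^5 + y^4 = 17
Apply d/dx to both sides, remembering that y depends on x. Each occurrence of y therefore brings in a y' = dy/dx via the chain rule.

With F(x, y) equal to the left-hand side minus the right, differentiate F term by term:
  d/dx[x^5] = 5x^4
  d/dx[y^4] = 4y^3·y'
  d/dx[-17] = 0
Adding these up, d/dx[F] = 0 becomes
  (5x^4) + (4y^3)·y' = 0,
so isolating y',
  dy/dx = -(5x^4)/(4y^3) = -5x^4/(4y^3)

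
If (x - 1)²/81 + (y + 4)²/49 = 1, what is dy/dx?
Differentiate both sides with respect to x, treating y as y(x). By the chain rule, any term containing y contributes a factor of y' = dy/dx when we differentiate it.

Move every term to one side and write the relation as F(x, y) = 0. Term by term,
  d/dx[(x - 1)^2/81] = 2x/81 - 2/81
  d/dx[(y + 4)^2/49] = 2·y'(y + 4)/49
  d/dx[-1] = 0

The pieces without y' make up ∂F/∂x and the coefficient of y' is ∂F/∂y:
  ∂F/∂x = 2x/81 - 2/81,
  ∂F/∂y = 2y/49 + 8/49.

Since d/dx[F] = ∂F/∂x + (∂F/∂y)·y' = 0, solve for y':
  (∂F/∂y)·y' = -∂F/∂x
  dy/dx = -(∂F/∂x)/(∂F/∂y) = -(2x/81 - 2/81)/(2y/49 + 8/49)
        = -(2(x - 1)/81)/(2(y + 4)/49) = 49(1 - x)/(81(y + 4))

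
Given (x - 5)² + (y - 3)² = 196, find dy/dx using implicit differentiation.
Apply d/dx to both sides, remembering that y depends on x. Each occurrence of y therefore brings in a y' = dy/dx via the chain rule.

With F(x, y) equal to the left-hand side minus the right, differentiate F term by term:
  d/dx[(x - 5)^2] = 2x - 10
  d/dx[(y - 3)^2] = 2·y'(y - 3)
  d/dx[-196] = 0
Adding these up, d/dx[F] = 0 becomes
  (2x - 10) + (2y - 6)·y' = 0,
so isolating y',
  dy/dx = -(2x - 10)/(2y - 6) = (5 - x)/(y - 3)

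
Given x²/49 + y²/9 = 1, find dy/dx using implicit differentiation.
Differentiate both sides with respect to x, treating y as y(x). By the chain rule, any term containing y contributes a factor of y' = dy/dx when we differentiate it.

Move every term to one side and write the relation as F(x, y) = 0. Term by term,
  d/dx[x^2/49] = 2x/49
  d/dx[y^2/9] = 2y·y'/9
  d/dx[-1] = 0

The pieces without y' make up ∂F/∂x and the coefficient of y' is ∂F/∂y:
  ∂F/∂x = 2x/49,
  ∂F/∂y = 2y/9.

Since d/dx[F] = ∂F/∂x + (∂F/∂y)·y' = 0, solve for y':
  (∂F/∂y)·y' = -∂F/∂x
  dy/dx = -(∂F/∂x)/(∂F/∂y) = -(2x/49)/(2y/9) = -9x/(49y)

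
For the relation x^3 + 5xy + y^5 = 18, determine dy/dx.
Take d/dx of both sides. Since y is implicitly a function of x, the chain rule attaches a y' = dy/dx factor whenever we differentiate through y.

Set F(x, y) = (left side) − (right side), so the curve is F = 0. Differentiating each term of F:
  d/dx[x^3] = 3x^2
  d/dx[5xy] = 5x·y' + 5y
  d/dx[y^5] = 5y^4·y'
  d/dx[-18] = 0

Collecting, the y'-free part is the partial derivative in x and the y' coefficient is the partial derivative in y:
  ∂F/∂x = 3x^2 + 5y
  ∂F/∂y = 5x + 5y^4

so d/dx[F(x, y(x))] = ∂F/∂x + (∂F/∂y)·y' = 0. Rearranging,
  dy/dx = -(∂F/∂x)/(∂F/∂y) = -(3x^2 + 5y)/(5x + 5y^4) = (-3x^2/5 - y)/(x + y^4)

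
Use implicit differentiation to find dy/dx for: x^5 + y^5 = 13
Differentiate the relation implicitly: treat y = y(x) and apply the chain rule, so every y-derivative picks up a y' = dy/dx factor.

With everything moved to the left-hand side, differentiate term by term:
  d/dx[x^5] = 5x^4
  d/dx[y^5] = 5y^4·y'
  d/dx[-13] = 0

Separating the contributions that come from x directly and those that come through y:
  without y':      5x^4
  multiplying y':  5y^4

so (5x^4) + (5y^4)·y' = 0, and therefore
  dy/dx = -(5x^4)/(5y^4) = -x^4/y^4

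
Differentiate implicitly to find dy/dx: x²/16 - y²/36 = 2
Take d/dx of both sides. Since y is implicitly a function of x, the chain rule attaches a y' = dy/dx factor whenever we differentiate through y.

Set F(x, y) = (left side) − (right side), so the curve is F = 0. Differentiating each term of F:
  d/dx[x^2/16] = x/8
  d/dx[-y^2/36] = -y·y'/18
  d/dx[-2] = 0

Collecting, the y'-free part is the partial derivative in x and the y' coefficient is the partial derivative in y:
  ∂F/∂x = x/8
  ∂F/∂y = -y/18

so d/dx[F(x, y(x))] = ∂F/∂x + (∂F/∂y)·y' = 0. Rearranging,
  dy/dx = -(∂F/∂x)/(∂F/∂y) = -(x/8)/(-y/18) = 9x/(4y)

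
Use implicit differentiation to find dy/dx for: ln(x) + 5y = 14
Differentiate both sides with respect to x, treating y as y(x). By the chain rule, any term containing y contributes a factor of y' = dy/dx when we differentiate it.

Move every term to one side and write the relation as F(x, y) = 0. Term by term,
  d/dx[5y] = 5·y'
  d/dx[ln(x)] = 1/x
  d/dx[-14] = 0

The pieces without y' make up ∂F/∂x and the coefficient of y' is ∂F/∂y:
  ∂F/∂x = 1/x,
  ∂F/∂y = 5.

Since d/dx[F] = ∂F/∂x + (∂F/∂y)·y' = 0, solve for y':
  (∂F/∂y)·y' = -∂F/∂x
  dy/dx = -(∂F/∂x)/(∂F/∂y) = -(1/x)/(5) = -1/(5x)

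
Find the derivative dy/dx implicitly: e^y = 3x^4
Differentiate the relation implicitly: treat y = y(x) and apply the chain rule, so every y-derivative picks up a y' = dy/dx factor.

With everything moved to the left-hand side, differentiate term by term:
  d/dx[-3x^4] = -12x^3
  d/dx[e^(y)] = y'·e^(y)

Separating the contributions that come from x directly and those that come through y:
  without y':      -12x^3
  multiplying y':  e^(y)

so (-12x^3) + (e^(y))·y' = 0, and therefore
  dy/dx = -(-12x^3)/(e^(y)) = 12x^3e^(-y)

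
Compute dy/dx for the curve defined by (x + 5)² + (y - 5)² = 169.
Differentiate the relation implicitly: treat y = y(x) and apply the chain rule, so every y-derivative picks up a y' = dy/dx factor.

With everything moved to the left-hand side, differentiate term by term:
  d/dx[(x + 5)^2] = 2x + 10
  d/dx[(y - 5)^2] = 2·y'(y - 5)
  d/dx[-169] = 0

Separating the contributions that come from x directly and those that come through y:
  without y':      2x + 10
  multiplying y':  2y - 10

so (2x + 10) + (2y - 10)·y' = 0, and therefore
  dy/dx = -(2x + 10)/(2y - 10) = (-x - 5)/(y - 5)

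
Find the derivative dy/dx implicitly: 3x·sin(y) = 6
Differentiate the relation implicitly: treat y = y(x) and apply the chain rule, so every y-derivative picks up a y' = dy/dx factor.

With everything moved to the left-hand side, differentiate term by term:
  d/dx[3x·sin(y)] = 3x·y'·cos(y) + 3sin(y)
  d/dx[-6] = 0

Separating the contributions that come from x directly and those that come through y:
  without y':      3sin(y)
  multiplying y':  3x·cos(y)

so (3sin(y)) + (3x·cos(y))·y' = 0, and therefore
  dy/dx = -(3sin(y))/(3x·cos(y)) = -tan(y)/x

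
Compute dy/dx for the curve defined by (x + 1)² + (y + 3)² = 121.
Differentiate the relation implicitly: treat y = y(x) and apply the chain rule, so every y-derivative picks up a y' = dy/dx factor.

With everything moved to the left-hand side, differentiate term by term:
  d/dx[(x + 1)^2] = 2x + 2
  d/dx[(y + 3)^2] = 2·y'(y + 3)
  d/dx[-121] = 0

Separating the contributions that come from x directly and those that come through y:
  without y':      2x + 2
  multiplying y':  2y + 6

so (2x + 2) + (2y + 6)·y' = 0, and therefore
  dy/dx = -(2x + 2)/(2y + 6) = (-x - 1)/(y + 3)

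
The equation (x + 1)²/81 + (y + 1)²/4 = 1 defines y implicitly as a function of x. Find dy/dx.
Differentiate the relation implicitly: treat y = y(x) and apply the chain rule, so every y-derivative picks up a y' = dy/dx factor.

With everything moved to the left-hand side, differentiate term by term:
  d/dx[(x + 1)^2/81] = 2x/81 + 2/81
  d/dx[(y + 1)^2/4] = y'(y + 1)/2
  d/dx[-1] = 0

Separating the contributions that come from x directly and those that come through y:
  without y':      2x/81 + 2/81
  multiplying y':  y/2 + 1/2

so (2x/81 + 2/81) + (y/2 + 1/2)·y' = 0, and therefore
  dy/dx = -(2x/81 + 2/81)/(y/2 + 1/2)
        = -(2(x + 1)/81)/((y + 1)/2) = 4(-x - 1)/(81(y + 1))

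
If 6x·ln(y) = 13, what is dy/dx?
Differentiate both sides with respect to x, treating y as y(x). By the chain rule, any term containing y contributes a factor of y' = dy/dx when we differentiate it.

Move every term to one side and write the relation as F(x, y) = 0. Term by term,
  d/dx[6x·ln(y)] = 6x·y'/y + 6ln(y)
  d/dx[-13] = 0

The pieces without y' make up ∂F/∂x and the coefficient of y' is ∂F/∂y:
  ∂F/∂x = 6ln(y),
  ∂F/∂y = 6x/y.

Since d/dx[F] = ∂F/∂x + (∂F/∂y)·y' = 0, solve for y':
  (∂F/∂y)·y' = -∂F/∂x
  dy/dx = -(∂F/∂x)/(∂F/∂y) = -(6ln(y))/(6x/y) = -y·ln(y)/x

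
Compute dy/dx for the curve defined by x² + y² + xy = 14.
Differentiate both sides with respect to x, treating y as y(x). By the chain rule, any term containing y contributes a factor of y' = dy/dx when we differentiate it.

Move every term to one side and write the relation as F(x, y) = 0. Term by term,
  d/dx[x^2] = 2x
  d/dx[xy] = x·y' + y
  d/dx[y^2] = 2y·y'
  d/dx[-14] = 0

The pieces without y' make up ∂F/∂x and the coefficient of y' is ∂F/∂y:
  ∂F/∂x = 2x + y,
  ∂F/∂y = x + 2y.

Since d/dx[F] = ∂F/∂x + (∂F/∂y)·y' = 0, solve for y':
  (∂F/∂y)·y' = -∂F/∂x
  dy/dx = -(∂F/∂x)/(∂F/∂y) = -(2x + y)/(x + 2y) = (-2x - y)/(x + 2y)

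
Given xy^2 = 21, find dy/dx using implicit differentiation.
Differentiate both sides with respect to x, treating y as y(x). By the chain rule, any term containing y contributes a factor of y' = dy/dx when we differentiate it.

Move every term to one side and write the relation as F(x, y) = 0. Term by term,
  d/dx[xy^2] = 2xy·y' + y^2
  d/dx[-21] = 0

The pieces without y' make up ∂F/∂x and the coefficient of y' is ∂F/∂y:
  ∂F/∂x = y^2,
  ∂F/∂y = 2xy.

Since d/dx[F] = ∂F/∂x + (∂F/∂y)·y' = 0, solve for y':
  (∂F/∂y)·y' = -∂F/∂x
  dy/dx = -(∂F/∂x)/(∂F/∂y) = -(y^2)/(2xy) = -y/(2x)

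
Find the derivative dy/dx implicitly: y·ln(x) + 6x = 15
Differentiate both sides with respect to x, treating y as y(x). By the chain rule, any term containing y contributes a factor of y' = dy/dx when we differentiate it.

Move every term to one side and write the relation as F(x, y) = 0. Term by term,
  d/dx[6x] = 6
  d/dx[y·ln(x)] = y'·ln(x) + y/x
  d/dx[-15] = 0

The pieces without y' make up ∂F/∂x and the coefficient of y' is ∂F/∂y:
  ∂F/∂x = 6 + y/x,
  ∂F/∂y = ln(x).

Since d/dx[F] = ∂F/∂x + (∂F/∂y)·y' = 0, solve for y':
  (∂F/∂y)·y' = -∂F/∂x
  dy/dx = -(∂F/∂x)/(∂F/∂y) = -(6 + y/x)/(ln(x))
        = -((6x + y)/x)/(ln(x)) = (-6x - y)/(x·ln(x))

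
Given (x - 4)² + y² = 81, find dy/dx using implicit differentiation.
Apply d/dx to both sides, remembering that y depends on x. Each occurrence of y therefore brings in a y' = dy/dx via the chain rule.

With F(x, y) equal to the left-hand side minus the right, differentiate F term by term:
  d/dx[y^2] = 2y·y'
  d/dx[(x - 4)^2] = 2x - 8
  d/dx[-81] = 0
Adding these up, d/dx[F] = 0 becomes
  (2x - 8) + (2y)·y' = 0,
so isolating y',
  dy/dx = -(2x - 8)/(2y) = (4 - x)/y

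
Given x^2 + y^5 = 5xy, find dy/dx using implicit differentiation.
Take d/dx of both sides. Since y is implicitly a function of x, the chain rule attaches a y' = dy/dx factor whenever we differentiate through y.

Set F(x, y) = (left side) − (right side), so the curve is F = 0. Differentiating each term of F:
  d/dx[x^2] = 2x
  d/dx[-5xy] = -5x·y' - 5y
  d/dx[y^5] = 5y^4·y'

Collecting, the y'-free part is the partial derivative in x and the y' coefficient is the partial derivative in y:
  ∂F/∂x = 2x - 5y
  ∂F/∂y = -5x + 5y^4

so d/dx[F(x, y(x))] = ∂F/∂x + (∂F/∂y)·y' = 0. Rearranging,
  dy/dx = -(∂F/∂x)/(∂F/∂y) = -(2x - 5y)/(-5x + 5y^4) = (2x/5 - y)/(x - y^4)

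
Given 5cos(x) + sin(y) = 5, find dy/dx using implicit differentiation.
Take d/dx of both sides. Since y is implicitly a function of x, the chain rule attaches a y' = dy/dx factor whenever we differentiate through y.

Set F(x, y) = (left side) − (right side), so the curve is F = 0. Differentiating each term of F:
  d/dx[sin(y)] = y'·cos(y)
  d/dx[5cos(x)] = -5sin(x)
  d/dx[-5] = 0

Collecting, the y'-free part is the partial derivative in x and the y' coefficient is the partial derivative in y:
  ∂F/∂x = -5sin(x)
  ∂F/∂y = cos(y)

so d/dx[F(x, y(x))] = ∂F/∂x + (∂F/∂y)·y' = 0. Rearranging,
  dy/dx = -(∂F/∂x)/(∂F/∂y) = -(-5sin(x))/(cos(y)) = 5sin(x)/cos(y)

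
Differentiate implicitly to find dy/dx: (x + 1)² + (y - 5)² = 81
Differentiate both sides with respect to x, treating y as y(x). By the chain rule, any term containing y contributes a factor of y' = dy/dx when we differentiate it.

Move every term to one side and write the relation as F(x, y) = 0. Term by term,
  d/dx[(x + 1)^2] = 2x + 2
  d/dx[(y - 5)^2] = 2·y'(y - 5)
  d/dx[-81] = 0

The pieces without y' make up ∂F/∂x and the coefficient of y' is ∂F/∂y:
  ∂F/∂x = 2x + 2,
  ∂F/∂y = 2y - 10.

Since d/dx[F] = ∂F/∂x + (∂F/∂y)·y' = 0, solve for y':
  (∂F/∂y)·y' = -∂F/∂x
  dy/dx = -(∂F/∂x)/(∂F/∂y) = -(2x + 2)/(2y - 10) = (-x - 1)/(y - 5)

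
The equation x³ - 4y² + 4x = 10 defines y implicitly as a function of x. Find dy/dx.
Take d/dx of both sides. Since y is implicitly a function of x, the chain rule attaches a y' = dy/dx factor whenever we differentiate through y.

Set F(x, y) = (left side) − (right side), so the curve is F = 0. Differentiating each term of F:
  d/dx[x^3] = 3x^2
  d/dx[4x] = 4
  d/dx[-4y^2] = -8y·y'
  d/dx[-10] = 0

Collecting, the y'-free part is the partial derivative in x and the y' coefficient is the partial derivative in y:
  ∂F/∂x = 3x^2 + 4
  ∂F/∂y = -8y

so d/dx[F(x, y(x))] = ∂F/∂x + (∂F/∂y)·y' = 0. Rearranging,
  dy/dx = -(∂F/∂x)/(∂F/∂y) = -(3x^2 + 4)/(-8y) = (3x^2 + 4)/(8y)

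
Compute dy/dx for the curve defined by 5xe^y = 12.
Differentiate both sides with respect to x, treating y as y(x). By the chain rule, any term containing y contributes a factor of y' = dy/dx when we differentiate it.

Move every term to one side and write the relation as F(x, y) = 0. Term by term,
  d/dx[5x·e^(y)] = 5x·y'·e^(y) + 5e^(y)
  d/dx[-12] = 0

The pieces without y' make up ∂F/∂x and the coefficient of y' is ∂F/∂y:
  ∂F/∂x = 5e^(y),
  ∂F/∂y = 5x·e^(y).

Since d/dx[F] = ∂F/∂x + (∂F/∂y)·y' = 0, solve for y':
  (∂F/∂y)·y' = -∂F/∂x
  dy/dx = -(∂F/∂x)/(∂F/∂y) = -(5e^(y))/(5x·e^(y)) = -1/x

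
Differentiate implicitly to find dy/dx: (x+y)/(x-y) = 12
Apply d/dx to both sides, remembering that y depends on x. Each occurrence of y therefore brings in a y' = dy/dx via the chain rule.

With F(x, y) equal to the left-hand side minus the right, differentiate F term by term:
  d/dx[(x + y)/(x - y)] = (y' + 1)/(x - y) + (x + y)(y' - 1)/(x - y)^2
  d/dx[-12] = 0
Adding these up, d/dx[F] = 0 becomes
  (1/(x - y) - (x + y)/(x - y)^2) + (1/(x - y) + (x + y)/(x - y)^2)·y' = 0,
so isolating y',
  dy/dx = -(1/(x - y) - (x + y)/(x - y)^2)/(1/(x - y) + (x + y)/(x - y)^2)
        = -(-2y/(x - y)^2)/(2x/(x - y)^2) = y/x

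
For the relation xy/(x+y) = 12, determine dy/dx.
Differentiate the relation implicitly: treat y = y(x) and apply the chain rule, so every y-derivative picks up a y' = dy/dx factor.

With everything moved to the left-hand side, differentiate term by term:
  d/dx[xy/(x + y)] = xy(-y' - 1)/(x + y)^2 + x·y'/(x + y) + y/(x + y)
  d/dx[-12] = 0

Separating the contributions that come from x directly and those that come through y:
  without y':      -xy/(x + y)^2 + y/(x + y)
  multiplying y':  -xy/(x + y)^2 + x/(x + y)

so (-xy/(x + y)^2 + y/(x + y)) + (-xy/(x + y)^2 + x/(x + y))·y' = 0, and therefore
  dy/dx = -(-xy/(x + y)^2 + y/(x + y))/(-xy/(x + y)^2 + x/(x + y))
        = -(y^2/(x + y)^2)/(x^2/(x + y)^2) = -y^2/x^2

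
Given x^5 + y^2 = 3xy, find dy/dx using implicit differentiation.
Differentiate the relation implicitly: treat y = y(x) and apply the chain rule, so every y-derivative picks up a y' = dy/dx factor.

With everything moved to the left-hand side, differentiate term by term:
  d/dx[x^5] = 5x^4
  d/dx[-3xy] = -3x·y' - 3y
  d/dx[y^2] = 2y·y'

Separating the contributions that come from x directly and those that come through y:
  without y':      5x^4 - 3y
  multiplying y':  -3x + 2y

so (5x^4 - 3y) + (-3x + 2y)·y' = 0, and therefore
  dy/dx = -(5x^4 - 3y)/(-3x + 2y) = (5x^4 - 3y)/(3x - 2y)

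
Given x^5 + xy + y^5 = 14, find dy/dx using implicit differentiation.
Differentiate the relation implicitly: treat y = y(x) and apply the chain rule, so every y-derivative picks up a y' = dy/dx factor.

With everything moved to the left-hand side, differentiate term by term:
  d/dx[x^5] = 5x^4
  d/dx[xy] = x·y' + y
  d/dx[y^5] = 5y^4·y'
  d/dx[-14] = 0

Separating the contributions that come from x directly and those that come through y:
  without y':      5x^4 + y
  multiplying y':  x + 5y^4

so (5x^4 + y) + (x + 5y^4)·y' = 0, and therefore
  dy/dx = -(5x^4 + y)/(x + 5y^4) = (-5x^4 - y)/(x + 5y^4)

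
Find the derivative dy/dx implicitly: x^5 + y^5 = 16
Differentiate the relation implicitly: treat y = y(x) and apply the chain rule, so every y-derivative picks up a y' = dy/dx factor.

With everything moved to the left-hand side, differentiate term by term:
  d/dx[x^5] = 5x^4
  d/dx[y^5] = 5y^4·y'
  d/dx[-16] = 0

Separating the contributions that come from x directly and those that come through y:
  without y':      5x^4
  multiplying y':  5y^4

so (5x^4) + (5y^4)·y' = 0, and therefore
  dy/dx = -(5x^4)/(5y^4) = -x^4/y^4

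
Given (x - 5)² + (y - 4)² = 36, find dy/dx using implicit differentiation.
Differentiate both sides with respect to x, treating y as y(x). By the chain rule, any term containing y contributes a factor of y' = dy/dx when we differentiate it.

Move every term to one side and write the relation as F(x, y) = 0. Term by term,
  d/dx[(x - 5)^2] = 2x - 10
  d/dx[(y - 4)^2] = 2·y'(y - 4)
  d/dx[-36] = 0

The pieces without y' make up ∂F/∂x and the coefficient of y' is ∂F/∂y:
  ∂F/∂x = 2x - 10,
  ∂F/∂y = 2y - 8.

Since d/dx[F] = ∂F/∂x + (∂F/∂y)·y' = 0, solve for y':
  (∂F/∂y)·y' = -∂F/∂x
  dy/dx = -(∂F/∂x)/(∂F/∂y) = -(2x - 10)/(2y - 8) = (5 - x)/(y - 4)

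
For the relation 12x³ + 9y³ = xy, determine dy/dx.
Differentiate the relation implicitly: treat y = y(x) and apply the chain rule, so every y-derivative picks up a y' = dy/dx factor.

With everything moved to the left-hand side, differentiate term by term:
  d/dx[12x^3] = 36x^2
  d/dx[-xy] = -x·y' - y
  d/dx[9y^3] = 27y^2·y'

Separating the contributions that come from x directly and those that come through y:
  without y':      36x^2 - y
  multiplying y':  -x + 27y^2

so (36x^2 - y) + (-x + 27y^2)·y' = 0, and therefore
  dy/dx = -(36x^2 - y)/(-x + 27y^2) = (36x^2 - y)/(x - 27y^2)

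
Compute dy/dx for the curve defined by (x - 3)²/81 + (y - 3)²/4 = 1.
Differentiate both sides with respect to x, treating y as y(x). By the chain rule, any term containing y contributes a factor of y' = dy/dx when we differentiate it.

Move every term to one side and write the relation as F(x, y) = 0. Term by term,
  d/dx[(x - 3)^2/81] = 2x/81 - 2/27
  d/dx[(y - 3)^2/4] = y'(y - 3)/2
  d/dx[-1] = 0

The pieces without y' make up ∂F/∂x and the coefficient of y' is ∂F/∂y:
  ∂F/∂x = 2x/81 - 2/27,
  ∂F/∂y = y/2 - 3/2.

Since d/dx[F] = ∂F/∂x + (∂F/∂y)·y' = 0, solve for y':
  (∂F/∂y)·y' = -∂F/∂x
  dy/dx = -(∂F/∂x)/(∂F/∂y) = -(2x/81 - 2/27)/(y/2 - 3/2)
        = -(2(x - 3)/81)/((y - 3)/2) = 4(3 - x)/(81(y - 3))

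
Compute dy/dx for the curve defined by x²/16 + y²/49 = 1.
Differentiate both sides with respect to x, treating y as y(x). By the chain rule, any term containing y contributes a factor of y' = dy/dx when we differentiate it.

Move every term to one side and write the relation as F(x, y) = 0. Term by term,
  d/dx[x^2/16] = x/8
  d/dx[y^2/49] = 2y·y'/49
  d/dx[-1] = 0

The pieces without y' make up ∂F/∂x and the coefficient of y' is ∂F/∂y:
  ∂F/∂x = x/8,
  ∂F/∂y = 2y/49.

Since d/dx[F] = ∂F/∂x + (∂F/∂y)·y' = 0, solve for y':
  (∂F/∂y)·y' = -∂F/∂x
  dy/dx = -(∂F/∂x)/(∂F/∂y) = -(x/8)/(2y/49) = -49x/(16y)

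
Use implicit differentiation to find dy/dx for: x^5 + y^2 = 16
Take d/dx of both sides. Since y is implicitly a function of x, the chain rule attaches a y' = dy/dx factor whenever we differentiate through y.

Set F(x, y) = (left side) − (right side), so the curve is F = 0. Differentiating each term of F:
  d/dx[x^5] = 5x^4
  d/dx[y^2] = 2y·y'
  d/dx[-16] = 0

Collecting, the y'-free part is the partial derivative in x and the y' coefficient is the partial derivative in y:
  ∂F/∂x = 5x^4
  ∂F/∂y = 2y

so d/dx[F(x, y(x))] = ∂F/∂x + (∂F/∂y)·y' = 0. Rearranging,
  dy/dx = -(∂F/∂x)/(∂F/∂y) = -(5x^4)/(2y) = -5x^4/(2y)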